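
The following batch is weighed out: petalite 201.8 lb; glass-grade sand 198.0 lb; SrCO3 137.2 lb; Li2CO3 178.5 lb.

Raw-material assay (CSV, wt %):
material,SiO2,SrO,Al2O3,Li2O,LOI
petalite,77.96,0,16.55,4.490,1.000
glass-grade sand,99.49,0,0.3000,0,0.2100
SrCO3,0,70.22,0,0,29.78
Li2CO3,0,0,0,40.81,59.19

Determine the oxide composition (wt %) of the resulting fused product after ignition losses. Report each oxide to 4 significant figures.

Glass mass = 566.6 lb (batch 715.5 − LOI 148.9).
Composition: SiO2 62.54%, SrO 17.00%, Al2O3 6.000%, Li2O 14.46%

Values along the way are displayed rounded off to 4 significant figures alongside each step. All internal work maintains full precision in all steps — every reported number is rounded exactly once — derived quantities, which include glass mass, totals, yield, ignition loss, the four compositions, are computed in full precision, as quoted within the problem or the answer, starting from the weights for 566.6 lb of glass.
Per-oxide mass from batch:
  SiO2: 201.8·0.7796 + 198.0·0.9949 = 354.3 lb
  SrO: 137.2·0.7022 = 96.34 lb
  Al2O3: 201.8·0.1655 + 198.0·0.003000 = 33.99 lb
  Li2O: 201.8·0.04490 + 178.5·0.4081 = 81.91 lb
LOI: 201.8·0.01000 + 198.0·0.002100 + 137.2·0.2978 + 178.5·0.5919 = 148.9 lb
Resulting glass, batch − LOI: 715.5 − 148.9 = 566.6 lb (matching Σ of the oxides)
oxide / glass × 100 gives the wt %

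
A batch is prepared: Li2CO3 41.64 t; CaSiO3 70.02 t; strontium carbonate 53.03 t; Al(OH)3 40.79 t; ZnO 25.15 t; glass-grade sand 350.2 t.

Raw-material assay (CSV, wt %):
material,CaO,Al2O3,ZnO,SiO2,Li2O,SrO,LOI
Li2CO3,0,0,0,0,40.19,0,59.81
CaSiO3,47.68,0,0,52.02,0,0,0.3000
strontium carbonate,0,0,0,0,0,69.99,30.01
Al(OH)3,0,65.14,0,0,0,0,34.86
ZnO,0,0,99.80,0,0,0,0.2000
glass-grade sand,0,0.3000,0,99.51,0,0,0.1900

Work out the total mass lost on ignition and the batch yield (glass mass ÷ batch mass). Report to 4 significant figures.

LOI loss = 55.96 t; glass = 524.9 t; yield = 90.36%

The working math runs at full float precision through the solve; intermediates are printed rounded to 4 significant figures on the page; every reported number carries a single rounding. All derived quantities (totals, glass mass, yield, ignition loss, six oxide percentages) are re-derived from the batch weights at 524.9 t of glass at full float precision as they appear in the problem or the answer.
Material-by-material LOI:
  Li2CO3: 41.64 × 0.5981 = 24.90 t
  CaSiO3: 70.02 × 0.003000 = 0.2101 t
  strontium carbonate: 53.03 × 0.3001 = 15.91 t
  Al(OH)3: 40.79 × 0.3486 = 14.22 t
  ZnO: 25.15 × 0.002000 = 0.05030 t
  glass-grade sand: 350.2 × 0.001900 = 0.6654 t
Total LOI = 55.96 t
Glass = batch − LOI = 580.8 − 55.96 = 524.9 t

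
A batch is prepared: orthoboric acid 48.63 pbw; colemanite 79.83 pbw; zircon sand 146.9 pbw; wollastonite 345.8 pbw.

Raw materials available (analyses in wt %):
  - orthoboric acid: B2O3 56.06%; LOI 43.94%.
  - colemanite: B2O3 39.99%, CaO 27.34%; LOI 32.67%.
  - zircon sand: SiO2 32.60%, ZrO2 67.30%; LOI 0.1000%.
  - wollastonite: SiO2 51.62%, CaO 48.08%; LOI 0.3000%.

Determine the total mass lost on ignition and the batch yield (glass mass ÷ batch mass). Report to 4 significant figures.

LOI loss = 48.63 pbw; glass = 572.5 pbw; yield = 92.17%

The intermediate values appear with 4-significant-figure rounding in the printout. All internal work holds exact precision from first step to last; each reported number takes exactly one rounding — derived quantities (the totals, the yield, ignition loss, four oxide percentages, net glass mass) are recomputed using the weight values on 572.5 pbw of glass at full float precision, as written in question or answer.
Ignition loss by material:
  orthoboric acid: 48.63 × 0.4394 = 21.37 pbw
  colemanite: 79.83 × 0.3267 = 26.08 pbw
  zircon sand: 146.9 × 0.001000 = 0.1469 pbw
  wollastonite: 345.8 × 0.003000 = 1.037 pbw
Total LOI = 48.63 pbw
Glass = batch − LOI = 621.2 − 48.63 = 572.5 pbw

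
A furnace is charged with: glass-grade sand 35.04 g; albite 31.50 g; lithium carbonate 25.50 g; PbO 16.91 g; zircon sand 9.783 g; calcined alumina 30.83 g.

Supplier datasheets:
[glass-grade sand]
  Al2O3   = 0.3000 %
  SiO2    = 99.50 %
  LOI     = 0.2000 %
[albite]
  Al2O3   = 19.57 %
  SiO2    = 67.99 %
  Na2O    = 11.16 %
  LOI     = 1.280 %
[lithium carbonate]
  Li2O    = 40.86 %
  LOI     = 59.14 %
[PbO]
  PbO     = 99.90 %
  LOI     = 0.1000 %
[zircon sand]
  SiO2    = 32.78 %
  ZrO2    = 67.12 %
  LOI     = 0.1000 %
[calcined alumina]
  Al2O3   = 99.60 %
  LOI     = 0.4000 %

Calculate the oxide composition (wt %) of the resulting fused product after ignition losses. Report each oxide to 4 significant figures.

The working math keeps full precision end to end. In-progress results are shown (rounded to four significant figures) within the worked lines; exactly one rounding lands on each reported value — the derived quantities (LOI, glass mass, the six compositions, the totals, yield) are computed from the batch weights for 133.9 g of glass in full float precision, as they appear in question or answer.
Oxide masses out of the charge:
  PbO: 16.91·0.9990 = 16.89 g
  Al2O3: 35.04·0.003000 + 31.50·0.1957 + 30.83·0.9960 = 36.98 g
  SiO2: 35.04·0.9950 + 31.50·0.6799 + 9.783·0.3278 = 59.49 g
  ZrO2: 9.783·0.6712 = 6.566 g
  Na2O: 31.50·0.1116 = 3.515 g
  Li2O: 25.50·0.4086 = 10.42 g
LOI: 35.04·0.002000 + 31.50·0.01280 + 25.50·0.5914 + 16.91·0.001000 + 9.783·0.001000 + 30.83·0.004000 = 15.70 g
Resulting glass, batch − LOI: 149.6 − 15.70 = 133.9 g (matching Σ of the oxides)
oxide / glass × 100 gives the wt %

Glass mass = 133.9 g (batch 149.6 − LOI 15.70).
Composition: PbO 12.62%, Al2O3 27.62%, SiO2 44.44%, ZrO2 4.905%, Na2O 2.626%, Li2O 7.784%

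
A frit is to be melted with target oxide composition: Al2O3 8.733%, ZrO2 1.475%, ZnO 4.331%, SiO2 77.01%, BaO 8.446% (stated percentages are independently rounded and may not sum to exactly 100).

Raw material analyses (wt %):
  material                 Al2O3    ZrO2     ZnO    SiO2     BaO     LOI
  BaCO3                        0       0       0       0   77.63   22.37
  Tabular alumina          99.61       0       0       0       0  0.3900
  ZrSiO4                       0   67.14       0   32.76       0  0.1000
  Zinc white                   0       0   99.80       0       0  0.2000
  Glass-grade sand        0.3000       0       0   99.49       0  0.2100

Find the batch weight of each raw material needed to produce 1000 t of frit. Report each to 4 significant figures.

Batch per 1000 t frit:
  BaCO3: 108.8 t
  Tabular alumina: 85.36 t
  ZrSiO4: 21.97 t
  Zinc white: 43.40 t
  Glass-grade sand: 766.8 t
Total batch = 1026 t; LOI loss = 26.39 t; yield = 97.43%

Intermediates appear (rounded to 4 significant figures) as written; the working math carries exact precision through every step. A single rounding completes each reported number. The derived quantities are rebuilt in exact precision (the yield, glass mass, the totals, ignition loss, five oxide percentages) from the batch weights on 1000 t of glass exactly as printed in the question or the answer.
Oxide-by-oxide targets in 1000 t frit:
  Al2O3: 8.733% × 1000 = 87.33 t
  ZrO2: 1.475% × 1000 = 14.75 t
  ZnO: 4.331% × 1000 = 43.31 t
  SiO2: 77.01% × 1000 = 770.1 t
  BaO: 8.446% × 1000 = 84.46 t
A balance pass over the oxides, using the reported weights, relative to the basis at hand (summed amounts equal target values inside rounding margins):
  Al2O3: 85.36·0.9961 + 766.8·0.003000 = 87.33 t (target 87.33 t)
  ZrO2: 21.97·0.6714 = 14.75 t (target 14.75 t)
  ZnO: 43.40·0.9980 = 43.31 t (target 43.31 t)
  SiO2: 21.97·0.3276 + 766.8·0.9949 = 770.1 t (target 770.1 t)
  BaO: 108.8·0.7763 = 84.46 t (target 84.46 t)
Glass-mass sanity pass: batch total minus LOI = 999.9 t (oxide target masses add up to 1000 t; with the basis standing at 1000 t — rounding explains the deltas).
Batch total: Σ batch = 1026 t; the LOI term Σ batch·LOI equals 26.39 t; glass ÷ batch gives a yield of 97.43%.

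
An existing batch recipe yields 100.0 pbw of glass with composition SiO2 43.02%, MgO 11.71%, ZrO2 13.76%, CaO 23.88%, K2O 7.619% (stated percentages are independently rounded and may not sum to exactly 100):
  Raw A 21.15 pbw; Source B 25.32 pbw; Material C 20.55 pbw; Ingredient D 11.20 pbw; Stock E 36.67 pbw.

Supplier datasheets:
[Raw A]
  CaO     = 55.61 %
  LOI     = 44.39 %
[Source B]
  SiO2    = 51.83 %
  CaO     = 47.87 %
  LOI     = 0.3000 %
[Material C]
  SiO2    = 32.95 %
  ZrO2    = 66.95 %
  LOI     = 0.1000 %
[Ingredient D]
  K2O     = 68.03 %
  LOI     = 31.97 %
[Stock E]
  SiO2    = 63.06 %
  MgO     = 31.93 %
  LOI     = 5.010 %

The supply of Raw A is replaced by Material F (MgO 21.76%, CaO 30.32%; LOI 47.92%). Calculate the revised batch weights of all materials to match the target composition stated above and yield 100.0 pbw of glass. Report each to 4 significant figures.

Revised batch per 100.0 pbw glass:
  Material F: 16.80 pbw
  Source B: 39.24 pbw
  Material C: 20.55 pbw
  Ingredient D: 11.20 pbw
  Stock E: 25.23 pbw
Total batch = 113.0 pbw; LOI loss = 13.03 pbw

Intermediates are printed (rounded to four significant figures) alongside each step — full float precision is kept at each step — a single rounding produces each reported figure; all derived quantities (five oxide percentages, ignition loss, glass mass, yield, the totals) are computed in exact precision using the weight values on 100.0 pbw of glass as set out in the question or the answer.
Target oxide masses per 100.0 pbw glass:
  SiO2: 43.02% × 100.0 = 43.02 pbw
  MgO: 11.71% × 100.0 = 11.71 pbw
  ZrO2: 13.76% × 100.0 = 13.76 pbw
  CaO: 23.88% × 100.0 = 23.88 pbw
  K2O: 7.619% × 100.0 = 7.619 pbw
Verifying the oxide balance per the reported batch figures, versus the basis set out (each sum matches its target mass exact up to rounding of places):
  SiO2: 39.24·0.5183 + 20.55·0.3295 + 25.23·0.6306 = 43.02 pbw (target 43.02 pbw)
  MgO: 16.80·0.2176 + 25.23·0.3193 = 11.71 pbw (target 11.71 pbw)
  ZrO2: 20.55·0.6695 = 13.76 pbw (target 13.76 pbw)
  CaO: 16.80·0.3032 + 39.24·0.4787 = 23.88 pbw (target 23.88 pbw)
  K2O: 11.20·0.6803 = 7.619 pbw (target 7.619 pbw)
The glass-mass cross-check: batch Σ − ignition loss = 99.99 pbw (per-oxide target masses sum to 99.99 pbw; against the stated basis, 100.0 pbw — a pure rounding effect).
Adding the batch up: Σ batch = 113.0 pbw; the LOI term Σ batch·LOI equals 13.03 pbw; the yield ratio, glass ÷ batch: 88.47%.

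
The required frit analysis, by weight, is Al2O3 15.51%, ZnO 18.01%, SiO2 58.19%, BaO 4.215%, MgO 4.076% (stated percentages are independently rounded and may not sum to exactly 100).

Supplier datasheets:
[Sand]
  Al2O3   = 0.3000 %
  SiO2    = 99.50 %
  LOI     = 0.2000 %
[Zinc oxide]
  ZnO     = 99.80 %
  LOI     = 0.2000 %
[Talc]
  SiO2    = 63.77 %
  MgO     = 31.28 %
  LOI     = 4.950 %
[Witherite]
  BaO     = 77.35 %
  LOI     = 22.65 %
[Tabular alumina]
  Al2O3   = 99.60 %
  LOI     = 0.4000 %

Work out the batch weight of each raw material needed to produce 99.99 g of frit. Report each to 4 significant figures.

Batch per 99.99 g frit:
  Sand: 50.13 g
  Zinc oxide: 18.04 g
  Talc: 13.03 g
  Witherite: 5.449 g
  Tabular alumina: 15.42 g
Total batch = 102.1 g; LOI loss = 2.077 g; yield = 97.96%

Intermediates appear, with 4-significant-figure rounding, when written out. Full precision is kept all the way through — every reported value receives exactly one rounding. The derived quantities, which include glass mass, ignition loss, the totals, yield, five oxide percentages, are re-derived at full precision, as quoted within either problem or answer, starting from the weights per 99.99 g of glass.
Oxide mass targets, per 99.99 g frit:
  Al2O3: 15.51% × 99.99 = 15.51 g
  ZnO: 18.01% × 99.99 = 18.01 g
  SiO2: 58.19% × 99.99 = 58.18 g
  BaO: 4.215% × 99.99 = 4.215 g
  MgO: 4.076% × 99.99 = 4.076 g
Sums-versus-targets review with the batch weights as given, versus the basis set out (oxide sums agree with the targets once rounding is allowed for):
  Al2O3: 50.13·0.003000 + 15.42·0.9960 = 15.51 g (target 15.51 g)
  ZnO: 18.04·0.9980 = 18.00 g (target 18.01 g)
  SiO2: 50.13·0.9950 + 13.03·0.6377 = 58.19 g (target 58.18 g)
  BaO: 5.449·0.7735 = 4.215 g (target 4.215 g)
  MgO: 13.03·0.3128 = 4.076 g (target 4.076 g)
The glass-mass cross-check: total charge less LOI = 99.99 g (the targets, summed, come to 99.99 g; versus the stated basis of 99.99 g — any gap is answer rounding).
Adding the batch up: Σ batch = 102.1 g; loss to ignition Σ batch·LOI = 2.077 g; yield: glass divided by total = 97.96%.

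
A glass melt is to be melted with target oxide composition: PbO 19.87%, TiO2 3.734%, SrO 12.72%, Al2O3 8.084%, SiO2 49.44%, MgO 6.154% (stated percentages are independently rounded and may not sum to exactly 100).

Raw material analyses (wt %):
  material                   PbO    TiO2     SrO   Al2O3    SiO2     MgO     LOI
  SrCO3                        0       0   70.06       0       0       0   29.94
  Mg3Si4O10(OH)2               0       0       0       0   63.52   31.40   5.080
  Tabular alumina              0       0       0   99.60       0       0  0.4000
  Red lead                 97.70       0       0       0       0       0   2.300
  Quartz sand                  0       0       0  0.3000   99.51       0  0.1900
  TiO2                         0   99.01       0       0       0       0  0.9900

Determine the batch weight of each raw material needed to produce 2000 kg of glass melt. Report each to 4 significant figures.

All arithmetic maintains exact precision in all steps. Rounding to four significant figures extends to every in-between result as shown — every reported result is rounded exactly once — derived quantities, which include LOI, six oxide percentages, net glass mass, the totals, yield, are carried in full float precision, exactly as printed in question or answer, from the batch weights on 2000 kg of glass.
Target masses of each oxide per 2000 kg glass melt:
  PbO: 19.87% × 2000 = 397.4 kg
  TiO2: 3.734% × 2000 = 74.68 kg
  SrO: 12.72% × 2000 = 254.4 kg
  Al2O3: 8.084% × 2000 = 161.7 kg
  SiO2: 49.44% × 2000 = 988.8 kg
  MgO: 6.154% × 2000 = 123.1 kg
Per-oxide balance check per the reported batch figures, relative to the basis at hand (sums match the target masses within answer rounding):
  PbO: 406.8·0.9770 = 397.4 kg (target 397.4 kg)
  TiO2: 75.43·0.9901 = 74.68 kg (target 74.68 kg)
  SrO: 363.1·0.7006 = 254.4 kg (target 254.4 kg)
  Al2O3: 160.1·0.9960 + 743.5·0.003000 = 161.7 kg (target 161.7 kg)
  SiO2: 392.0·0.6352 + 743.5·0.9951 = 988.9 kg (target 988.8 kg)
  MgO: 392.0·0.3140 = 123.1 kg (target 123.1 kg)
Consistency of the glass mass: the batch minus its LOI: 2000 kg (the targets, summed, come to 2000 kg; basis as stated: 2000 kg — rounding explains the deltas).
Whole-batch sum: Σ batch = 2141 kg; loss to ignition Σ batch·LOI = 140.8 kg; glass ÷ batch gives a yield of 93.42%.

Batch per 2000 kg glass melt:
  SrCO3: 363.1 kg
  Mg3Si4O10(OH)2: 392.0 kg
  Tabular alumina: 160.1 kg
  Red lead: 406.8 kg
  Quartz sand: 743.5 kg
  TiO2: 75.43 kg
Total batch = 2141 kg; LOI loss = 140.8 kg; yield = 93.42%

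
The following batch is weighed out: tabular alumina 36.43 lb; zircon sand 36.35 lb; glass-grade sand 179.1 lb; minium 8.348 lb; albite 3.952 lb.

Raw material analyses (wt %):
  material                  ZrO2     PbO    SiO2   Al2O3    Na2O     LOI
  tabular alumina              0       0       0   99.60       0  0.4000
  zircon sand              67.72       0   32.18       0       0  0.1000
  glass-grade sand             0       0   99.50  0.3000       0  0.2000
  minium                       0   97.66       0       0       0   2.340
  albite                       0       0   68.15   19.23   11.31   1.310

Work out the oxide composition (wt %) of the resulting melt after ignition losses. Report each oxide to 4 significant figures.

Working values are printed, with 4-significant-digit rounding, in the working. The working math keeps exact precision from start to finish. Every reported result is rounded only once; the derived quantities are recomputed from the batch weights for 263.4 lb of glass at full float precision (totals, ignition loss, net glass mass, the yield, the five compositions) as given in question or answer.
Mass of each oxide from the mix:
  ZrO2: 36.35·0.6772 = 24.62 lb
  PbO: 8.348·0.9766 = 8.153 lb
  SiO2: 36.35·0.3218 + 179.1·0.9950 + 3.952·0.6815 = 192.6 lb
  Al2O3: 36.43·0.9960 + 179.1·0.003000 + 3.952·0.1923 = 37.58 lb
  Na2O: 3.952·0.1131 = 0.4470 lb
LOI: 36.43·0.004000 + 36.35·0.001000 + 179.1·0.002000 + 8.348·0.02340 + 3.952·0.01310 = 0.7874 lb
Net of LOI, the glass mass = 264.2 − 0.7874 = 263.4 lb (matching Σ of the oxides)
each wt % is 100 × oxide ÷ glass

Glass mass = 263.4 lb (batch 264.2 − LOI 0.7874).
Composition: ZrO2 9.346%, PbO 3.095%, SiO2 73.12%, Al2O3 14.27%, Na2O 0.1697%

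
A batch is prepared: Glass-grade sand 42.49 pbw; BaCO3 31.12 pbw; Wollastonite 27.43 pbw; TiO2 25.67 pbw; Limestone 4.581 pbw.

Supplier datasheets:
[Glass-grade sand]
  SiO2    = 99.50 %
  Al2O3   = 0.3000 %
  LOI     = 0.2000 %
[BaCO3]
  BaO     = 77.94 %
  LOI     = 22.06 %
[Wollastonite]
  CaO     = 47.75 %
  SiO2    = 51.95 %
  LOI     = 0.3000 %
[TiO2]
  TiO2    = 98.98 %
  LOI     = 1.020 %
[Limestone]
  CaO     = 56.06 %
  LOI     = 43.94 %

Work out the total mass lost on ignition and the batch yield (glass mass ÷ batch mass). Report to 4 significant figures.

LOI loss = 9.307 pbw; glass = 122.0 pbw; yield = 92.91%

The working math maintains exact precision all the way through — working values are displayed (rounded to four significant figures) alongside each step. A single rounding produces every reported figure. Derived quantities are rebuilt from the weighed amounts per 122.0 pbw of glass in full float precision (the five compositions, net glass mass, the totals, ignition loss, the yield) exactly as printed in problem or answer.
Material-by-material LOI:
  Glass-grade sand: 42.49 × 0.002000 = 0.08498 pbw
  BaCO3: 31.12 × 0.2206 = 6.865 pbw
  Wollastonite: 27.43 × 0.003000 = 0.08229 pbw
  TiO2: 25.67 × 0.01020 = 0.2618 pbw
  Limestone: 4.581 × 0.4394 = 2.013 pbw
Total LOI = 9.307 pbw
Glass = batch − LOI = 131.3 − 9.307 = 122.0 pbw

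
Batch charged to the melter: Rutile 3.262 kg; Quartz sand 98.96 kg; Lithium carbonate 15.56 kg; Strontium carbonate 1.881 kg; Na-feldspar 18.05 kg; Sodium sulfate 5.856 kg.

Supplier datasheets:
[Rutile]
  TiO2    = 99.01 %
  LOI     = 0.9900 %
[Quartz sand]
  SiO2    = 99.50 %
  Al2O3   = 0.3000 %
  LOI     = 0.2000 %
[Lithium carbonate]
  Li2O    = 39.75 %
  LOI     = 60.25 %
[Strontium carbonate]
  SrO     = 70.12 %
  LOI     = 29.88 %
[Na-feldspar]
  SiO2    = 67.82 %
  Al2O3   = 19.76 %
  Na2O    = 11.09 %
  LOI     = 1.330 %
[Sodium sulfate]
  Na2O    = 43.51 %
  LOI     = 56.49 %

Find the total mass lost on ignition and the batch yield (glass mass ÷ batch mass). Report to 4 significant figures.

LOI loss = 13.72 kg; glass = 129.9 kg; yield = 90.45%

Working values are printed, rounded to four significant figures, on the page — full precision is kept from start to finish. Every reported figure includes exactly one rounding; the derived quantities are computed from the weighed amounts per 129.9 kg of glass in exact precision (six oxide percentages, the totals, LOI, the yield, net glass mass) as they appear in question or answer.
Each material's LOI contribution:
  Rutile: 3.262 × 0.009900 = 0.03229 kg
  Quartz sand: 98.96 × 0.002000 = 0.1979 kg
  Lithium carbonate: 15.56 × 0.6025 = 9.375 kg
  Strontium carbonate: 1.881 × 0.2988 = 0.5620 kg
  Na-feldspar: 18.05 × 0.01330 = 0.2401 kg
  Sodium sulfate: 5.856 × 0.5649 = 3.308 kg
Total LOI = 13.72 kg
Glass = batch − LOI = 143.6 − 13.72 = 129.9 kg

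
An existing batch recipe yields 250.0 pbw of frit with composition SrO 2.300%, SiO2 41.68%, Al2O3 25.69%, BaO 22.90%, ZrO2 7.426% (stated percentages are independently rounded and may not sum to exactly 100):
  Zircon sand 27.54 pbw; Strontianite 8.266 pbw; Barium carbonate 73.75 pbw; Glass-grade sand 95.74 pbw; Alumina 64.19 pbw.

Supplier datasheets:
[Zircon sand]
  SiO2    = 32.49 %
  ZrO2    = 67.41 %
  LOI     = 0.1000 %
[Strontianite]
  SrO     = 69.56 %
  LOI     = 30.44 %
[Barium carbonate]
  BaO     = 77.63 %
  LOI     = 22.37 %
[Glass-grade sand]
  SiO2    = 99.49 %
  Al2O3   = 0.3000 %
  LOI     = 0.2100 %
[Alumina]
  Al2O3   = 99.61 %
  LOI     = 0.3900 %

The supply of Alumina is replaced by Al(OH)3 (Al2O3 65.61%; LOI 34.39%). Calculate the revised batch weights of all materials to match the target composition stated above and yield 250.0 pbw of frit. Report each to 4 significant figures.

Revised batch per 250.0 pbw frit:
  Zircon sand: 27.54 pbw
  Strontianite: 8.266 pbw
  Barium carbonate: 73.75 pbw
  Glass-grade sand: 95.74 pbw
  Al(OH)3: 97.45 pbw
Total batch = 302.7 pbw; LOI loss = 52.76 pbw

The intermediate values are shown, with 4-significant-figure rounding, as written — the working math keeps full precision from first step to last. Each reported number takes exactly one rounding. Derived quantities are recomputed using the weight values for 250.0 pbw of glass at full precision (the yield, the totals, ignition loss, glass mass, the five compositions) as set out in the problem or answer text.
The oxide mass targets at 250.0 pbw frit:
  SrO: 2.300% × 250.0 = 5.750 pbw
  SiO2: 41.68% × 250.0 = 104.2 pbw
  Al2O3: 25.69% × 250.0 = 64.22 pbw
  BaO: 22.90% × 250.0 = 57.25 pbw
  ZrO2: 7.426% × 250.0 = 18.57 pbw
Per-oxide balance check on the weights just shown, against the basis in use (delivered sums recover each target modulo rounding of the values):
  SrO: 8.266·0.6956 = 5.750 pbw (target 5.750 pbw)
  SiO2: 27.54·0.3249 + 95.74·0.9949 = 104.2 pbw (target 104.2 pbw)
  Al2O3: 95.74·0.003000 + 97.45·0.6561 = 64.22 pbw (target 64.22 pbw)
  BaO: 73.75·0.7763 = 57.25 pbw (target 57.25 pbw)
  ZrO2: 27.54·0.6741 = 18.56 pbw (target 18.57 pbw)
Auditing the glass mass value: batch Σ − ignition loss = 250.0 pbw (per-oxide target masses sum to 250.0 pbw; with the basis standing at 250.0 pbw — gaps are rounding artifacts).
Batch grand total — Σ batch = 302.7 pbw; loss to ignition Σ batch·LOI = 52.76 pbw; yield: glass divided by total = 82.57%.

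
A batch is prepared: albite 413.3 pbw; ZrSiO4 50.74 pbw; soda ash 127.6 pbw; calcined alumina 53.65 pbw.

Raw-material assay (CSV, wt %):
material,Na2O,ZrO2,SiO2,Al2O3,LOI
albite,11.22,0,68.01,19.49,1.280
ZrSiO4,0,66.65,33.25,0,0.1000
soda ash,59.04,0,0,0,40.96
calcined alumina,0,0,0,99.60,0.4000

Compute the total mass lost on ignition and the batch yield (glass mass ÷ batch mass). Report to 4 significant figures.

All internal work carries full float precision at each step — the intermediate values appear rounded to 4 significant figures within the worked lines — exactly one rounding lands on every reported number. All derived quantities, including the four compositions, glass mass, the yield, totals, ignition loss, are rebuilt from the weighed amounts at 587.5 pbw of glass at full precision as given in the problem or answer text.
Ignition loss by material:
  albite: 413.3 × 0.01280 = 5.290 pbw
  ZrSiO4: 50.74 × 0.001000 = 0.05074 pbw
  soda ash: 127.6 × 0.4096 = 52.26 pbw
  calcined alumina: 53.65 × 0.004000 = 0.2146 pbw
Total LOI = 57.82 pbw
Glass = batch − LOI = 645.3 − 57.82 = 587.5 pbw

LOI loss = 57.82 pbw; glass = 587.5 pbw; yield = 91.04%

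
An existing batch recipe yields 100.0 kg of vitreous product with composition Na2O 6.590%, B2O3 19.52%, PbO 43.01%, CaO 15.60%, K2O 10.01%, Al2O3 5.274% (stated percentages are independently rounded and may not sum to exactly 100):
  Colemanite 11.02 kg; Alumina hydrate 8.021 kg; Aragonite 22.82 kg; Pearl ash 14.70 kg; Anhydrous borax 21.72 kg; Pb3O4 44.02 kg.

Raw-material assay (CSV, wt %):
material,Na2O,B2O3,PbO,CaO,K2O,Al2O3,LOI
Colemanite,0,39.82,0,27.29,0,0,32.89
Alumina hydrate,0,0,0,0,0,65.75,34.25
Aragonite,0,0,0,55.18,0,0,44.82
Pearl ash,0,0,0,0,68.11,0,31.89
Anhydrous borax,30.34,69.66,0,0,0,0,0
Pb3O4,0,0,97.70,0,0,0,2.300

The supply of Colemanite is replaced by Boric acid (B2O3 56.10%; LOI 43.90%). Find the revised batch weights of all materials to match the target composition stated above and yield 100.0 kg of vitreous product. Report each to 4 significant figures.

Revised batch per 100.0 kg vitreous product:
  Boric acid: 7.824 kg
  Alumina hydrate: 8.021 kg
  Aragonite: 28.27 kg
  Pearl ash: 14.70 kg
  Anhydrous borax: 21.72 kg
  Pb3O4: 44.02 kg
Total batch = 124.6 kg; LOI loss = 24.55 kg

The whole derivation holds full precision through the solve. Intermediates are printed, with 4-significant-figure rounding, as written; each reported figure takes a single rounding. Derived quantities are computed in full precision (LOI, the yield, net glass mass, the six compositions, the totals) using the weight values per 100.0 kg of glass, as given in the problem or the answer.
Target masses of each oxide per 100.0 kg vitreous product:
  Na2O: 6.590% × 100.0 = 6.590 kg
  B2O3: 19.52% × 100.0 = 19.52 kg
  PbO: 43.01% × 100.0 = 43.01 kg
  CaO: 15.60% × 100.0 = 15.60 kg
  K2O: 10.01% × 100.0 = 10.01 kg
  Al2O3: 5.274% × 100.0 = 5.274 kg
Balance tally, oxide-wise, applying the batch weights above, against the basis in use (each sum matches its target mass net of answer rounding effects):
  Na2O: 21.72·0.3034 = 6.590 kg (target 6.590 kg)
  B2O3: 7.824·0.5610 + 21.72·0.6966 = 19.52 kg (target 19.52 kg)
  PbO: 44.02·0.9770 = 43.01 kg (target 43.01 kg)
  CaO: 28.27·0.5518 = 15.60 kg (target 15.60 kg)
  K2O: 14.70·0.6811 = 10.01 kg (target 10.01 kg)
  Al2O3: 8.021·0.6575 = 5.274 kg (target 5.274 kg)
Mass balance on the glass: total batch − LOI = 100.0 kg (the Σ of target masses is 100.0 kg; stated basis 100.0 kg — gaps are rounding artifacts).
Total batch = Σ batch = 124.6 kg; LOI removed, Σ of batch·LOI: 24.55 kg; yield, glass over the total, = 80.29%.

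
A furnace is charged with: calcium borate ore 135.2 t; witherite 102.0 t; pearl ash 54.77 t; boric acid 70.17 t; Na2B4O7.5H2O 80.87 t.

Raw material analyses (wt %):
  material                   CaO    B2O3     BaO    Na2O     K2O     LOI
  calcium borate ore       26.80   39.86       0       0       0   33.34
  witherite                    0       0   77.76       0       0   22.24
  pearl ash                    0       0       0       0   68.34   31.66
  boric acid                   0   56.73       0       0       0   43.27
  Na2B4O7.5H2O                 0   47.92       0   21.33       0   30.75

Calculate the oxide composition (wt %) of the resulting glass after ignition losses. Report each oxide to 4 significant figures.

Glass mass = 302.7 t (batch 443.0 − LOI 140.3).
Composition: CaO 11.97%, B2O3 43.76%, BaO 26.20%, Na2O 5.699%, K2O 12.37%

All internal work holds full precision at every stage; intermediates are shown, rounded to 4 significant figures, in the working; a single rounding yields each reported value — the derived quantities, including the five compositions, ignition loss, glass mass, the yield, the totals, are computed using the weight values per 302.7 t of glass at exact precision, as given in either problem or answer.
Oxide masses out of the charge:
  CaO: 135.2·0.2680 = 36.23 t
  B2O3: 135.2·0.3986 + 70.17·0.5673 + 80.87·0.4792 = 132.5 t
  BaO: 102.0·0.7776 = 79.32 t
  Na2O: 80.87·0.2133 = 17.25 t
  K2O: 54.77·0.6834 = 37.43 t
LOI: 135.2·0.3334 + 102.0·0.2224 + 54.77·0.3166 + 70.17·0.4327 + 80.87·0.3075 = 140.3 t
Net of LOI, the glass mass = 443.0 − 140.3 = 302.7 t (= the summed oxide contributions)
each wt % is 100 × oxide ÷ glass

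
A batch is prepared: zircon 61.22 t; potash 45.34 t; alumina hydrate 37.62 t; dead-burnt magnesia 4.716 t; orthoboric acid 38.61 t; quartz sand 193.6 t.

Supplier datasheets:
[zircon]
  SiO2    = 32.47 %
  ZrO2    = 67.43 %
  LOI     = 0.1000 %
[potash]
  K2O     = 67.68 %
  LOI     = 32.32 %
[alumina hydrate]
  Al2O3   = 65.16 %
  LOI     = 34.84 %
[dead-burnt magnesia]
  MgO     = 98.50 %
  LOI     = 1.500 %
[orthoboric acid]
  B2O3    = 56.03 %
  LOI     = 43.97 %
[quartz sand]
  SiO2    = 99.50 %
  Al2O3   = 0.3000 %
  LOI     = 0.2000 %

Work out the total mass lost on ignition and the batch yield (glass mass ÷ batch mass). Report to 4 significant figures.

LOI loss = 45.26 t; glass = 335.8 t; yield = 88.12%

The whole derivation maintains exact precision through every step — the intermediate values are displayed, rounded to four significant figures, at each printed step; every reported number receives exactly one rounding — the derived quantities, including yield, the totals, ignition loss, the six compositions, glass mass, are computed using the weight values per 335.8 t of glass at full float precision, as given in problem or answer.
Material-by-material LOI:
  zircon: 61.22 × 0.001000 = 0.06122 t
  potash: 45.34 × 0.3232 = 14.65 t
  alumina hydrate: 37.62 × 0.3484 = 13.11 t
  dead-burnt magnesia: 4.716 × 0.01500 = 0.07074 t
  orthoboric acid: 38.61 × 0.4397 = 16.98 t
  quartz sand: 193.6 × 0.002000 = 0.3872 t
Total LOI = 45.26 t
Glass = batch − LOI = 381.1 − 45.26 = 335.8 t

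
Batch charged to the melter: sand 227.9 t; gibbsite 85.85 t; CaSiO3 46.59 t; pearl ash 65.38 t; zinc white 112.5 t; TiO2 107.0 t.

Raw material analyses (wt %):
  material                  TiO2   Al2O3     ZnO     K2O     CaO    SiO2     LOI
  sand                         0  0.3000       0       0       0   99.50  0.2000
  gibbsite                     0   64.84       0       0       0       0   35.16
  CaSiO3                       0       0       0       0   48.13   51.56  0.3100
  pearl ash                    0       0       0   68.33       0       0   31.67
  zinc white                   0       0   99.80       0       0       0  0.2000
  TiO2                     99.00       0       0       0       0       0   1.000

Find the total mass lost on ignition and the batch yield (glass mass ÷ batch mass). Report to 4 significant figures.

The whole derivation carries full float precision throughout; intermediates are rounded to 4 significant digits when displayed. Exactly one rounding is applied to each reported value; all derived quantities (the yield, the totals, glass mass, six oxide percentages, LOI) are re-derived from the weighed amounts at 592.4 t of glass at full precision, precisely as stated by either problem or answer.
Material-by-material LOI:
  sand: 227.9 × 0.002000 = 0.4558 t
  gibbsite: 85.85 × 0.3516 = 30.18 t
  CaSiO3: 46.59 × 0.003100 = 0.1444 t
  pearl ash: 65.38 × 0.3167 = 20.71 t
  zinc white: 112.5 × 0.002000 = 0.2250 t
  TiO2: 107.0 × 0.01000 = 1.070 t
Total LOI = 52.79 t
Glass = batch − LOI = 645.2 − 52.79 = 592.4 t

LOI loss = 52.79 t; glass = 592.4 t; yield = 91.82%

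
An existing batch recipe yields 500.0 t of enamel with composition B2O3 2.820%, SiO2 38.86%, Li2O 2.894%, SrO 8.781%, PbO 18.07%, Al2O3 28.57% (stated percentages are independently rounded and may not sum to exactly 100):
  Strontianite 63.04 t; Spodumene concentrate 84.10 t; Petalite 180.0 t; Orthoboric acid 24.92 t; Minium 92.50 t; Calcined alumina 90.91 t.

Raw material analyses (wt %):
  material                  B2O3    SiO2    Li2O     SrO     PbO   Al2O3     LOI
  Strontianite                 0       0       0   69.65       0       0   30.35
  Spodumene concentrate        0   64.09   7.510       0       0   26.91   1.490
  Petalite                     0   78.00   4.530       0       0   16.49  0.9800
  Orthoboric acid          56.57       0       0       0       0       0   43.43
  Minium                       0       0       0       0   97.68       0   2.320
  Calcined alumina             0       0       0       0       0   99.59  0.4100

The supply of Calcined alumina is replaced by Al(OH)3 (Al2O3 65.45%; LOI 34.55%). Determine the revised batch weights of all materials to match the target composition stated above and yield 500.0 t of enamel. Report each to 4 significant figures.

Revised batch per 500.0 t enamel:
  Strontianite: 63.04 t
  Spodumene concentrate: 84.10 t
  Petalite: 180.0 t
  Orthoboric acid: 24.92 t
  Minium: 92.50 t
  Al(OH)3: 138.3 t
Total batch = 582.9 t; LOI loss = 82.90 t

Every computation runs at exact precision from first step to last — the intermediate values are printed rounded off to 4 significant figures in the printout; a single rounding produces every reported figure; derived quantities are recomputed from the weighed amounts for 500.0 t of glass in full precision (the yield, LOI, totals, net glass mass, six oxide percentages) exactly as printed in the question or the answer.
Target oxide masses per 500.0 t enamel:
  B2O3: 2.820% × 500.0 = 14.10 t
  SiO2: 38.86% × 500.0 = 194.3 t
  Li2O: 2.894% × 500.0 = 14.47 t
  SrO: 8.781% × 500.0 = 43.90 t
  PbO: 18.07% × 500.0 = 90.35 t
  Al2O3: 28.57% × 500.0 = 142.8 t
Verifying the oxide balance from the weights as reported, under the basis named above (sums match the target masses given rounding of the digits):
  B2O3: 24.92·0.5657 = 14.10 t (target 14.10 t)
  SiO2: 84.10·0.6409 + 180.0·0.7800 = 194.3 t (target 194.3 t)
  Li2O: 84.10·0.07510 + 180.0·0.04530 = 14.47 t (target 14.47 t)
  SrO: 63.04·0.6965 = 43.91 t (target 43.90 t)
  PbO: 92.50·0.9768 = 90.35 t (target 90.35 t)
  Al2O3: 84.10·0.2691 + 180.0·0.1649 + 138.3·0.6545 = 142.8 t (target 142.8 t)
Glass-mass sanity pass: whole batch net of LOI = 500.0 t (summing oxide targets gives 500.0 t; basis as stated: 500.0 t — any gap is answer rounding).
Whole-batch sum: Σ batch = 582.9 t; Σ batch·LOI gives LOI loss = 82.90 t; yield = glass ÷ total batch = 85.78%.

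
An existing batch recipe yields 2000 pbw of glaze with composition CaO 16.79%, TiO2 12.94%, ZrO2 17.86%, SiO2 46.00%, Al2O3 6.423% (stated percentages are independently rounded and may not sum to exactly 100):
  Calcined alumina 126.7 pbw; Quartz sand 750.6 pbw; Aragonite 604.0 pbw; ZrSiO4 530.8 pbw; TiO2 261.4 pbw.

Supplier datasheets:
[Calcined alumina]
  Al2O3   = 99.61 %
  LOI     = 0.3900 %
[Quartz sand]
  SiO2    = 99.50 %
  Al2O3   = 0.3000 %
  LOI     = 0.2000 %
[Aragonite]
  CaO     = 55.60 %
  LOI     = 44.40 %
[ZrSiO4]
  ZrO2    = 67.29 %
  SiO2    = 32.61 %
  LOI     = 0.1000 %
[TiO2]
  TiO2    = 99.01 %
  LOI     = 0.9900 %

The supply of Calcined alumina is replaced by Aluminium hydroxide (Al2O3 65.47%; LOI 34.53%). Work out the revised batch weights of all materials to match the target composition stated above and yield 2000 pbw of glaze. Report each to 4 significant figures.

Every computation carries full precision at each step. Working values appear, with 4-significant-digit rounding, alongside each step — each reported number undergoes a single rounding; all derived quantities (LOI, net glass mass, five oxide percentages, totals, yield) are carried starting from the weights on 2000 pbw of glass in full precision, precisely as stated by the problem or answer text.
Oxide mass targets, per 2000 pbw glaze:
  CaO: 16.79% × 2000 = 335.8 pbw
  TiO2: 12.94% × 2000 = 258.8 pbw
  ZrO2: 17.86% × 2000 = 357.2 pbw
  SiO2: 46.00% × 2000 = 920.0 pbw
  Al2O3: 6.423% × 2000 = 128.5 pbw
Sums-versus-targets review given the weights on record, at the basis given (every target is met by its sum modulo rounding of the values):
  CaO: 604.0·0.5560 = 335.8 pbw (target 335.8 pbw)
  TiO2: 261.4·0.9901 = 258.8 pbw (target 258.8 pbw)
  ZrO2: 530.8·0.6729 = 357.2 pbw (target 357.2 pbw)
  SiO2: 750.6·0.9950 + 530.8·0.3261 = 919.9 pbw (target 920.0 pbw)
  Al2O3: 192.8·0.6547 + 750.6·0.003000 = 128.5 pbw (target 128.5 pbw)
Consistency of the glass mass: Σ batch − LOI loss = 2000 pbw (targets for the oxides total 2000 pbw; versus the stated basis of 2000 pbw — deltas are rounding alone).
Adding the batch up: Σ batch = 2340 pbw; Σ batch·LOI gives LOI loss = 339.4 pbw; yield, glass over the total, = 85.49%.

Revised batch per 2000 pbw glaze:
  Aluminium hydroxide: 192.8 pbw
  Quartz sand: 750.6 pbw
  Aragonite: 604.0 pbw
  ZrSiO4: 530.8 pbw
  TiO2: 261.4 pbw
Total batch = 2340 pbw; LOI loss = 339.4 pbw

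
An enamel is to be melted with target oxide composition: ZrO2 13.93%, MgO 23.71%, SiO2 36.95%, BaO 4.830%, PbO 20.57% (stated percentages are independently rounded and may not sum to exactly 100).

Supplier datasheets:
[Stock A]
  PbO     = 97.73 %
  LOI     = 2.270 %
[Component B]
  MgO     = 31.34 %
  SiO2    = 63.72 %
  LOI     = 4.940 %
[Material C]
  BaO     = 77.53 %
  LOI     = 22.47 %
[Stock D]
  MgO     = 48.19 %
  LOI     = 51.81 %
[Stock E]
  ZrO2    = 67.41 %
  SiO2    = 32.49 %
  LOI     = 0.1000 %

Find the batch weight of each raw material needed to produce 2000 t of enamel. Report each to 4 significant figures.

Every computation runs at full float precision from first step to last. Intermediates are displayed, rounded to 4 significant digits, alongside each step; exactly one rounding is applied to every reported result — the derived quantities (ignition loss, glass mass, yield, totals, the five compositions) are recomputed from the weighed amounts for 2000 t of glass at exact precision as set out in the question or the answer.
Per-oxide target masses for 2000 t enamel:
  ZrO2: 13.93% × 2000 = 278.6 t
  MgO: 23.71% × 2000 = 474.2 t
  SiO2: 36.95% × 2000 = 739.0 t
  BaO: 4.830% × 2000 = 96.60 t
  PbO: 20.57% × 2000 = 411.4 t
Mass-balance tally per oxide applying the batch weights above, for the quoted basis mass (sum by sum, the targets are met inside rounding margins):
  ZrO2: 413.3·0.6741 = 278.6 t (target 278.6 t)
  MgO: 949.0·0.3134 + 366.8·0.4819 = 474.2 t (target 474.2 t)
  SiO2: 949.0·0.6372 + 413.3·0.3249 = 739.0 t (target 739.0 t)
  BaO: 124.6·0.7753 = 96.60 t (target 96.60 t)
  PbO: 421.0·0.9773 = 411.4 t (target 411.4 t)
Glass mass check: whole batch net of LOI = 2000 t (the Σ of target masses is 2000 t; the stated basis being 2000 t — deltas are rounding alone).
Batch total: Σ batch = 2275 t; ignition loss, Σ(batch × LOI) = 274.9 t; as yield: glass ÷ batch → 87.92%.

Batch per 2000 t enamel:
  Stock A: 421.0 t
  Component B: 949.0 t
  Material C: 124.6 t
  Stock D: 366.8 t
  Stock E: 413.3 t
Total batch = 2275 t; LOI loss = 274.9 t; yield = 87.92%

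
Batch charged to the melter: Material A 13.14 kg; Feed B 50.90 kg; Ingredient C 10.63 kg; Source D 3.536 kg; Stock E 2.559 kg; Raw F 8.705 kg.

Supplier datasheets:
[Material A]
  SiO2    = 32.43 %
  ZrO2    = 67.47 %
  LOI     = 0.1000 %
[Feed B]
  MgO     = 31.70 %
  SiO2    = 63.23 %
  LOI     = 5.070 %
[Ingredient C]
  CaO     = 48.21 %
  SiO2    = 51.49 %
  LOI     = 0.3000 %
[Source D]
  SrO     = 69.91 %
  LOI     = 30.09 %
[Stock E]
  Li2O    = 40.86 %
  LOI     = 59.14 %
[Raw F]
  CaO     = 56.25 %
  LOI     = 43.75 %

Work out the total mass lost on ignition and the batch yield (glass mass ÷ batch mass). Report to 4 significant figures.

LOI loss = 9.011 kg; glass = 80.46 kg; yield = 89.93%

Mid-chain values are shown rounded off to 4 significant figures across the worked steps; the whole derivation carries full precision end to end. Every reported value sees exactly one rounding — derived quantities, including the yield, glass mass, the six compositions, the totals, LOI, are recomputed from the batch weights per 80.46 kg of glass at exact precision, exactly as shown in question or answer.
LOI of each material in turn:
  Material A: 13.14 × 0.001000 = 0.01314 kg
  Feed B: 50.90 × 0.05070 = 2.581 kg
  Ingredient C: 10.63 × 0.003000 = 0.03189 kg
  Source D: 3.536 × 0.3009 = 1.064 kg
  Stock E: 2.559 × 0.5914 = 1.513 kg
  Raw F: 8.705 × 0.4375 = 3.808 kg
Total LOI = 9.011 kg
Glass = batch − LOI = 89.47 − 9.011 = 80.46 kg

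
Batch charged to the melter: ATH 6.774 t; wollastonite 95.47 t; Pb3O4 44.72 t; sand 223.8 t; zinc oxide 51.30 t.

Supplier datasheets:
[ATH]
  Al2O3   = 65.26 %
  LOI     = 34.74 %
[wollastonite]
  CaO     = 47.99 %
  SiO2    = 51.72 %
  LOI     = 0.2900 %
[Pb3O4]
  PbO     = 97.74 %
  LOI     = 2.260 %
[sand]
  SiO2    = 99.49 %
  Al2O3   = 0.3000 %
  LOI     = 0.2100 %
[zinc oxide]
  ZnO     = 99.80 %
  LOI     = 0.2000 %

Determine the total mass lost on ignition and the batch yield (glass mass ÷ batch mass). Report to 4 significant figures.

Values along the way are displayed rounded off to 4 significant figures in the printout — the working math keeps exact precision through the solve — a single rounding completes every reported number — derived quantities are carried from the weighed amounts at 417.9 t of glass in full precision (LOI, the yield, the five compositions, glass mass, the totals), exactly as printed in the problem or the answer.
Per-material ignition loss:
  ATH: 6.774 × 0.3474 = 2.353 t
  wollastonite: 95.47 × 0.002900 = 0.2769 t
  Pb3O4: 44.72 × 0.02260 = 1.011 t
  sand: 223.8 × 0.002100 = 0.4700 t
  zinc oxide: 51.30 × 0.002000 = 0.1026 t
Total LOI = 4.213 t
Glass = batch − LOI = 422.1 − 4.213 = 417.9 t

LOI loss = 4.213 t; glass = 417.9 t; yield = 99.00%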